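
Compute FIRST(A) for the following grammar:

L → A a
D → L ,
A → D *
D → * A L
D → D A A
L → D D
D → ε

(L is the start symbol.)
To compute FIRST(A), examine every production with A on the left-hand side, reading each right-hand side left to right until a non-nullable symbol is reached.

FIRST sets of the other non-terminals involved (by the same procedure, iterated to a fixed point):
  FIRST(D) = { '*', ',', ε }

From A → D *:
  - D is a non-terminal: add FIRST(D) \ {ε} = { '*', ',' }
    D is nullable, so continue to the next symbol
  - '*' is a terminal: add '*' and stop

Collecting: FIRST(A) = { '*', ',' }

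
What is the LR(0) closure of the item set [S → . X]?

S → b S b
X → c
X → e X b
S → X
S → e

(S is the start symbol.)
{ [S → . X], [X → . c], [X → . e X b] }

To compute CLOSURE, for each item [A → α.Bβ] where B is a non-terminal, add [B → .γ] for all productions B → γ; repeat for the newly added items until nothing changes.

Start with: [S → . X]
  [S → . X] has the dot before X: add [X → . c], [X → . e X b]
No further items can be added.

CLOSURE = { [S → . X], [X → . c], [X → . e X b] }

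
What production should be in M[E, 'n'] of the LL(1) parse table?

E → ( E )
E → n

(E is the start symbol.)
To find M[E, 'n'], we find productions for E where 'n' is in the predict set (PREDICT(N → α) = (FIRST(α) \ {ε}) ∪ (FOLLOW(N) if α ⇒* ε)).

E → ( E ): PREDICT = { '(' }
E → n: PREDICT = { 'n' }
  'n' is in predict set, so this production goes in M[E, 'n']

M[E, 'n'] = E → n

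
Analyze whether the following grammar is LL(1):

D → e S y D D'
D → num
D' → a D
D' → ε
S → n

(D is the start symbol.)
A grammar is LL(1) if for each non-terminal N with multiple productions, the predict sets of those productions are pairwise disjoint, where PREDICT(N → α) = (FIRST(α) \ {ε}) ∪ (FOLLOW(N) if α ⇒* ε).

Relevant sets:
  FOLLOW(D') = { $, 'a' }

For D:
  PREDICT(D → e S y D D') = { 'e' }
  PREDICT(D → num) = { 'num' }
For D':
  PREDICT(D' → a D) = { 'a' }
  PREDICT(D' → ε) = { $, 'a' }
S has a single production, so nothing to check there.

Conflict found: Predict set conflict for D': { 'a' }
The grammar is NOT LL(1).

Answer: No. Predict set conflict for D': { 'a' }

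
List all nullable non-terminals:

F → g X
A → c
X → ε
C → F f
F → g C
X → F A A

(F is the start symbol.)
A non-terminal is nullable if it can derive ε (the empty string): either it has an ε-production, or it has a production whose right-hand side consists entirely of nullable non-terminals.

ε-productions: X → ε
So X is immediately nullable.
No further non-terminal can be added: every production for the remaining non-terminals contains a terminal or a non-nullable non-terminal.
Nullable = { 'X' }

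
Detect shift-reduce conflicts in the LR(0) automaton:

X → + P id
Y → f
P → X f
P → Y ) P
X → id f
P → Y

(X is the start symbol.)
Yes — I7: [P → Y .] vs [P → Y . ) P]

Augment with X' → X and build the canonical LR(0) collection (I0 = CLOSURE({[X' → . X]}), then GOTO on every symbol after a dot until no new states appear). It has 13 states:
  I0: { [X → . + P id], [X → . id f], [X' → . X] }  — shift
  I1: { [P → . X f], [P → . Y ) P], [P → . Y], [X → + . P id], [X → . + P id], [X → . id f], [Y → . f] }  — shift
  I2: { [X' → X .] }  — accept
  I3: { [X → id . f] }  — shift
  I4: { [X → id f .] }  — reduce
  I5: { [X → + P . id] }  — shift
  I6: { [P → X . f] }  — shift
  I7: { [P → Y . ) P], [P → Y .] }  — shift, reduce
  I8: { [Y → f .] }  — reduce
  I9: { [P → . X f], [P → . Y ) P], [P → . Y], [P → Y ) . P], [X → . + P id], [X → . id f], [Y → . f] }  — shift
  I10: { [P → Y ) P .] }  — reduce
  I11: { [P → X f .] }  — reduce
  I12: { [X → + P id .] }  — reduce

I7 contains reduce item [P → Y .] and shift item [P → Y . ) P] — shift-reduce conflict.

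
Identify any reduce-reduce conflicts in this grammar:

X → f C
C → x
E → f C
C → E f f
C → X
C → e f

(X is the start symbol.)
A reduce-reduce conflict occurs when an LR(0) state has two complete items [A → α .] and [B → β .] — both call for a reduction, and with no lookahead the parser cannot choose between them.

Augment with X' → X and build the canonical LR(0) collection (I0 = CLOSURE({[X' → . X]}), then GOTO on every symbol after a dot until no new states appear). It has 13 states:
  I0: { [X → . f C], [X' → . X] }  — shift
  I1: { [X' → X .] }  — accept
  I2: { [C → . E f f], [C → . X], [C → . e f], [C → . x], [E → . f C], [X → . f C], [X → f . C] }  — shift
  I3: { [X → f C .] }  — reduce
  I4: { [C → E . f f] }  — shift
  I5: { [C → X .] }  — reduce
  I6: { [C → e . f] }  — shift
  I7: { [C → . E f f], [C → . X], [C → . e f], [C → . x], [E → . f C], [E → f . C], [X → . f C], [X → f . C] }  — shift
  I8: { [C → x .] }  — reduce
  I9: { [E → f C .], [X → f C .] }  — 2 reduces
  I10: { [C → e f .] }  — reduce
  I11: { [C → E f . f] }  — shift
  I12: { [C → E f f .] }  — reduce

I9 contains complete items [E → f C .], [X → f C .] — reduce-reduce conflict.

Answer: Yes — I9: [E → f C .] vs [X → f C .]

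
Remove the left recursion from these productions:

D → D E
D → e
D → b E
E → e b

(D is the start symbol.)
D → e D'
D → b E D'
D' → E D'
D' → ε
E → e b

D is directly left-recursive. The standard transformation for
  A → A α₁ | ... | A α_m | β₁ | ... | β_n
is
  A  → β₁ A' | ... | β_n A'
  A' → α₁ A' | ... | α_m A' | ε

D → e becomes D → e D'
D → b E becomes D → b E D'
D → D E becomes D' → E D'
Add D' → ε

Productions for other non-terminals are unchanged:
  E → e b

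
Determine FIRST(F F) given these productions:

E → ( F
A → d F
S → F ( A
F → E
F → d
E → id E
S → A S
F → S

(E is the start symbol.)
{ '(', 'd', 'id' }

FIRST sets of the non-terminals involved (from the grammar, by fixed-point iteration):
  FIRST(F) = { '(', 'd', 'id' }

To compute FIRST(F F), process the symbols left to right:
Symbol F is a non-terminal. Add FIRST(F) \ {ε} = { '(', 'd', 'id' }
F is not nullable (ε ∉ FIRST(F)), so stop here.
FIRST(F F) = { '(', 'd', 'id' }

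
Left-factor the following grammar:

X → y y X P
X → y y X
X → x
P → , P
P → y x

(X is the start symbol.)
Left-factoring transforms A → αβ₁ | αβ₂ into A → αA' and A' → β₁ | β₂
(α is the longest common prefix among the alternatives). Repeat until
no nonterminal has two alternatives with a common prefix.

Round 1: X has alternatives sharing prefix 'y y X'. Introduce X': X → y y X X'
  Add: X' → P
  Add: X' → ε

No remaining common prefixes — done.

Resulting grammar:
X → y y X X'
X' → P
X' → ε
X → x
P → , P
P → y x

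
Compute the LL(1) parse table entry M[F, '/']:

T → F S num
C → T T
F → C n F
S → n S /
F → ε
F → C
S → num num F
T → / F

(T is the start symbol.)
F → C n F, F → ε, F → C

To find M[F, '/'], we find productions for F where '/' is in the predict set (PREDICT(N → α) = (FIRST(α) \ {ε}) ∪ (FOLLOW(N) if α ⇒* ε)).

Relevant sets:
  FIRST(C) = { '/', 'n', 'num' }
  FOLLOW(F) = { $, '/', 'n', 'num' }

F → C n F: PREDICT = { '/', 'n', 'num' }
  '/' is in predict set, so this production goes in M[F, '/']
F → ε: PREDICT = { $, '/', 'n', 'num' }
  '/' is in predict set, so this production goes in M[F, '/']
F → C: PREDICT = { '/', 'n', 'num' }
  '/' is in predict set, so this production goes in M[F, '/']

M[F, '/'] = F → C n F, F → ε, F → C  (a multiply-defined cell — the grammar is not LL(1))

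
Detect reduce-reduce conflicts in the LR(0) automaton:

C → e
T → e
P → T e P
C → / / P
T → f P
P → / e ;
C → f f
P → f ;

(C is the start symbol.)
No reduce-reduce conflicts

Augment with C' → C and build the canonical LR(0) collection (I0 = CLOSURE({[C' → . C]}), then GOTO on every symbol after a dot until no new states appear). It has 18 states:
  I0: { [C → . / / P], [C → . e], [C → . f f], [C' → . C] }  — shift
  I1: { [C → / . / P] }  — shift
  I2: { [C' → C .] }  — accept
  I3: { [C → e .] }  — reduce
  I4: { [C → f . f] }  — shift
  I5: { [C → f f .] }  — reduce
  I6: { [C → / / . P], [P → . / e ;], [P → . T e P], [P → . f ;], [T → . e], [T → . f P] }  — shift
  I7: { [P → / . e ;] }  — shift
  I8: { [C → / / P .] }  — reduce
  I9: { [P → T . e P] }  — shift
  I10: { [T → e .] }  — reduce
  I11: { [P → . / e ;], [P → . T e P], [P → . f ;], [P → f . ;], [T → . e], [T → . f P], [T → f . P] }  — shift
  I12: { [P → f ; .] }  — reduce
  I13: { [T → f P .] }  — reduce
  I14: { [P → . / e ;], [P → . T e P], [P → . f ;], [P → T e . P], [T → . e], [T → . f P] }  — shift
  I15: { [P → T e P .] }  — reduce
  I16: { [P → / e . ;] }  — shift
  I17: { [P → / e ; .] }  — reduce

No state contains more than one complete item.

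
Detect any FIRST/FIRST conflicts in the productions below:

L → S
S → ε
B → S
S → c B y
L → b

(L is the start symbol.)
No FIRST/FIRST conflicts.

A FIRST/FIRST conflict occurs when two productions N → α and N → β for the same non-terminal have FIRST(α) ∩ FIRST(β) ≠ ∅ (with ε ∈ FIRST of a nullable right-hand side, so two nullable alternatives also conflict).

FIRST sets of the non-terminals at (or reachable through a nullable prefix from) the front of some alternative:
  FIRST(S) = { 'c', ε }

Productions for L:
  L → S: FIRST = { 'c', ε }
  L → b: FIRST = { 'b' }
Productions for S:
  S → ε: FIRST = { ε }
  S → c B y: FIRST = { 'c' }
B has only one production, so no FIRST/FIRST conflict is possible there.

All alternatives of each non-terminal have pairwise disjoint FIRST sets.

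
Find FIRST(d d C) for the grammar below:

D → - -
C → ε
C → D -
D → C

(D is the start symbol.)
{ 'd' }

To compute FIRST(d d C), process the symbols left to right:
Symbol d is a terminal. Add 'd' and stop.
FIRST(d d C) = { 'd' }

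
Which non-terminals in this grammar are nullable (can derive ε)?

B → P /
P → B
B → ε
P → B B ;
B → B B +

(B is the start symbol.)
{ 'B', 'P' }

A non-terminal is nullable if it can derive ε (the empty string): either it has an ε-production, or it has a production whose right-hand side consists entirely of nullable non-terminals.

ε-productions: B → ε
So B is immediately nullable.
P → B: every symbol on the right is nullable, so P is nullable too.
Every non-terminal is now nullable.
Nullable = { 'B', 'P' }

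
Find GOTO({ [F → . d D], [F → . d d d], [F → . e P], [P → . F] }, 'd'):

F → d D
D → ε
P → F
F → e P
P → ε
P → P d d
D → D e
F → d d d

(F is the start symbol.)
{ [D → . D e], [D → .], [F → d . D], [F → d . d d] }

GOTO(I, 'd') = CLOSURE({ [A → αX.β] : [A → α.Xβ] ∈ I, X = 'd' })

Items with dot before 'd', with the dot advanced:
  [F → . d D] → [F → d . D]
  [F → . d d d] → [F → d . d d]
Closure of the advanced items:
  [F → d . D] has the dot before D: add [D → .], [D → . D e]

GOTO = { [D → . D e], [D → .], [F → d . D], [F → d . d d] }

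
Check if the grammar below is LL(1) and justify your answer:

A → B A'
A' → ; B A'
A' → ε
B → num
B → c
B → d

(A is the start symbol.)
A grammar is LL(1) if for each non-terminal N with multiple productions, the predict sets of those productions are pairwise disjoint, where PREDICT(N → α) = (FIRST(α) \ {ε}) ∪ (FOLLOW(N) if α ⇒* ε).

Relevant sets:
  FOLLOW(A') = { $ }

For A':
  PREDICT(A' → ';' B A') = { ';' }
  PREDICT(A' → ε) = { $ }
For B:
  PREDICT(B → num) = { 'num' }
  PREDICT(B → c) = { 'c' }
  PREDICT(B → d) = { 'd' }
A has a single production, so nothing to check there.

All predict sets are disjoint. The grammar IS LL(1).

Answer: Yes, the grammar is LL(1).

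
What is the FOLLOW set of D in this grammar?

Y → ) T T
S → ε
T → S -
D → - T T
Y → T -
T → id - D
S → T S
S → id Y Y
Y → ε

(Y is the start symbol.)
{ $, ')', '-', 'id' }

To compute FOLLOW(D), find every occurrence of D on a right-hand side N → α D β: add FIRST(β) \ {ε}, and if β is empty or nullable also add FOLLOW(N). Iterate to a fixed point.

In T → id - D: D is at the end, add FOLLOW(T)

The FOLLOW sets referred to above (computed the same way, to a fixed point):
  FOLLOW(T) = { $, ')', '-', 'id' }

Taking the union: FOLLOW(D) = { $, ')', '-', 'id' }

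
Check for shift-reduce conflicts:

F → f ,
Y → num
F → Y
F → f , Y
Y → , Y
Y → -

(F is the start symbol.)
Yes — I7: [F → f , .] vs [Y → . , Y]

A shift-reduce conflict occurs when an LR(0) state has both:
  - a complete (reduce) item [A → α .] (dot at the end), and
  - a shift item [B → β . c γ] (dot before a terminal).

Augment with F' → F and build the canonical LR(0) collection (I0 = CLOSURE({[F' → . F]}), then GOTO on every symbol after a dot until no new states appear). It has 10 states:
  I0: { [F → . Y], [F → . f , Y], [F → . f ,], [F' → . F], [Y → . , Y], [Y → . -], [Y → . num] }  — shift
  I1: { [Y → , . Y], [Y → . , Y], [Y → . -], [Y → . num] }  — shift
  I2: { [Y → - .] }  — reduce
  I3: { [F' → F .] }  — accept
  I4: { [F → Y .] }  — reduce
  I5: { [F → f . , Y], [F → f . ,] }  — shift
  I6: { [Y → num .] }  — reduce
  I7: { [F → f , . Y], [F → f , .], [Y → . , Y], [Y → . -], [Y → . num] }  — shift, reduce
  I8: { [F → f , Y .] }  — reduce
  I9: { [Y → , Y .] }  — reduce

I7 contains reduce item [F → f , .] and shift items [Y → . , Y], [Y → . -], [Y → . num] — shift-reduce conflict.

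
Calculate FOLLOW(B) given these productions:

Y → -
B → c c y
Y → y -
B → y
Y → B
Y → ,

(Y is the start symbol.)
{ $ }

To compute FOLLOW(B), find every occurrence of B on a right-hand side N → α B β: add FIRST(β) \ {ε}, and if β is empty or nullable also add FOLLOW(N). Iterate to a fixed point.

In Y → B: B is at the end, add FOLLOW(Y)

The FOLLOW sets referred to above (computed the same way, to a fixed point):
  FOLLOW(Y) = { $ }

Taking the union: FOLLOW(B) = { $ }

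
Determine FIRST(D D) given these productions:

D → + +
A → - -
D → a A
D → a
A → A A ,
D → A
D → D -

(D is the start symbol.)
FIRST sets of the non-terminals involved (from the grammar, by fixed-point iteration):
  FIRST(D) = { '+', '-', 'a' }

To compute FIRST(D D), process the symbols left to right:
Symbol D is a non-terminal. Add FIRST(D) \ {ε} = { '+', '-', 'a' }
D is not nullable (ε ∉ FIRST(D)), so stop here.
FIRST(D D) = { '+', '-', 'a' }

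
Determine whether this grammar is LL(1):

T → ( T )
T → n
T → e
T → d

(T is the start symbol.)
A grammar is LL(1) if for each non-terminal N with multiple productions, the predict sets of those productions are pairwise disjoint, where PREDICT(N → α) = (FIRST(α) \ {ε}) ∪ (FOLLOW(N) if α ⇒* ε).

For T:
  PREDICT(T → '(' T ')') = { '(' }
  PREDICT(T → n) = { 'n' }
  PREDICT(T → e) = { 'e' }
  PREDICT(T → d) = { 'd' }

All predict sets are disjoint. The grammar IS LL(1).

Answer: Yes, the grammar is LL(1).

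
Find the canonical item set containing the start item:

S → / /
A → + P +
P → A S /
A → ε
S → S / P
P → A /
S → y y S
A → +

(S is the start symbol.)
{ [S → . / /], [S → . S / P], [S → . y y S], [S' → . S] }

First, augment the grammar with S' → S
I₀ = CLOSURE({ [S' → . S] }):
  [S' → . S] has the dot before S: add [S → . / /], [S → . S / P], [S → . y y S]
No further items can be added.

I₀ = { [S → . / /], [S → . S / P], [S → . y y S], [S' → . S] }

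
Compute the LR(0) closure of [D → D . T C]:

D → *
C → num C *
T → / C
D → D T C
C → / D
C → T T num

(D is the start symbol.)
To compute CLOSURE, for each item [A → α.Bβ] where B is a non-terminal, add [B → .γ] for all productions B → γ; repeat for the newly added items until nothing changes.

Start with: [D → D . T C]
  [D → D . T C] has the dot before T: add [T → . / C]
No further items can be added.

CLOSURE = { [D → D . T C], [T → . / C] }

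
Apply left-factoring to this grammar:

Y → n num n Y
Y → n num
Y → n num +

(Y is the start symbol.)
Y → n num Y'
Y' → n Y
Y' → ε
Y' → +

Left-factoring transforms A → αβ₁ | αβ₂ into A → αA' and A' → β₁ | β₂
(α is the longest common prefix among the alternatives). Repeat until
no nonterminal has two alternatives with a common prefix.

Round 1: Y has alternatives sharing prefix 'n num'. Introduce Y': Y → n num Y'
  Add: Y' → n Y
  Add: Y' → ε
  Add: Y' → +

No remaining common prefixes — done.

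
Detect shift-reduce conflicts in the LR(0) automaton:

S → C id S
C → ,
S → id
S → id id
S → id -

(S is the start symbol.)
Yes — I4: [S → id .] vs [S → id . -]

A shift-reduce conflict occurs when an LR(0) state has both:
  - a complete (reduce) item [A → α .] (dot at the end), and
  - a shift item [B → β . c γ] (dot before a terminal).

Augment with S' → S and build the canonical LR(0) collection (I0 = CLOSURE({[S' → . S]}), then GOTO on every symbol after a dot until no new states appear). It has 9 states:
  I0: { [C → . ,], [S → . C id S], [S → . id -], [S → . id id], [S → . id], [S' → . S] }  — shift
  I1: { [C → , .] }  — reduce
  I2: { [S → C . id S] }  — shift
  I3: { [S' → S .] }  — accept
  I4: { [S → id . -], [S → id . id], [S → id .] }  — shift, reduce
  I5: { [S → id - .] }  — reduce
  I6: { [S → id id .] }  — reduce
  I7: { [C → . ,], [S → . C id S], [S → . id -], [S → . id id], [S → . id], [S → C id . S] }  — shift
  I8: { [S → C id S .] }  — reduce

I4 contains reduce item [S → id .] and shift items [S → id . -], [S → id . id] — shift-reduce conflict.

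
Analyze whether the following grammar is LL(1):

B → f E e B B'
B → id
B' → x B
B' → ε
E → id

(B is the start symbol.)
A grammar is LL(1) if for each non-terminal N with multiple productions, the predict sets of those productions are pairwise disjoint, where PREDICT(N → α) = (FIRST(α) \ {ε}) ∪ (FOLLOW(N) if α ⇒* ε).

Relevant sets:
  FOLLOW(B') = { $, 'x' }

For B:
  PREDICT(B → f E e B B') = { 'f' }
  PREDICT(B → id) = { 'id' }
For B':
  PREDICT(B' → x B) = { 'x' }
  PREDICT(B' → ε) = { $, 'x' }
E has a single production, so nothing to check there.

Conflict found: Predict set conflict for B': { 'x' }
The grammar is NOT LL(1).

Answer: No. Predict set conflict for B': { 'x' }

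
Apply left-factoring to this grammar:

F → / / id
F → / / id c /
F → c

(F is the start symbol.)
Left-factoring transforms A → αβ₁ | αβ₂ into A → αA' and A' → β₁ | β₂
(α is the longest common prefix among the alternatives). Repeat until
no nonterminal has two alternatives with a common prefix.

Round 1: F has alternatives sharing prefix '/ / id'. Introduce F': F → / / id F'
  Add: F' → ε
  Add: F' → c /

No remaining common prefixes — done.

Resulting grammar:
F → / / id F'
F' → ε
F' → c /
F → c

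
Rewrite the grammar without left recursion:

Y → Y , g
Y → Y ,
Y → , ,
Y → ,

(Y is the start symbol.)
Y is directly left-recursive. The standard transformation for
  A → A α₁ | ... | A α_m | β₁ | ... | β_n
is
  A  → β₁ A' | ... | β_n A'
  A' → α₁ A' | ... | α_m A' | ε

Y → , , becomes Y → , , Y'
Y → , becomes Y → , Y'
Y → Y , g becomes Y' → , g Y'
Y → Y , becomes Y' → , Y'
Add Y' → ε

Resulting grammar:
Y → , , Y'
Y → , Y'
Y' → , g Y'
Y' → , Y'
Y' → ε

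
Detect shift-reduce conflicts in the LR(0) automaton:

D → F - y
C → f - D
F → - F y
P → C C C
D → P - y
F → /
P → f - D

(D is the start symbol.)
A shift-reduce conflict occurs when an LR(0) state has both:
  - a complete (reduce) item [A → α .] (dot at the end), and
  - a shift item [B → β . c γ] (dot before a terminal).

Augment with D' → D and build the canonical LR(0) collection (I0 = CLOSURE({[D' → . D]}), then GOTO on every symbol after a dot until no new states appear). It has 21 states:
  I0: { [C → . f - D], [D → . F - y], [D → . P - y], [D' → . D], [F → . - F y], [F → . /], [P → . C C C], [P → . f - D] }  — shift
  I1: { [F → - . F y], [F → . - F y], [F → . /] }  — shift
  I2: { [F → / .] }  — reduce
  I3: { [C → . f - D], [P → C . C C] }  — shift
  I4: { [D' → D .] }  — accept
  I5: { [D → F . - y] }  — shift
  I6: { [D → P . - y] }  — shift
  I7: { [C → f . - D], [P → f . - D] }  — shift
  I8: { [C → . f - D], [C → f - . D], [D → . F - y], [D → . P - y], [F → . - F y], [F → . /], [P → . C C C], [P → . f - D], [P → f - . D] }  — shift
  I9: { [C → f - D .], [P → f - D .] }  — 2 reduces
  I10: { [D → P - . y] }  — shift
  I11: { [D → P - y .] }  — reduce
  I12: { [D → F - . y] }  — shift
  I13: { [D → F - y .] }  — reduce
  I14: { [C → . f - D], [P → C C . C] }  — shift
  I15: { [C → f . - D] }  — shift
  I16: { [C → . f - D], [C → f - . D], [D → . F - y], [D → . P - y], [F → . - F y], [F → . /], [P → . C C C], [P → . f - D] }  — shift
  I17: { [C → f - D .] }  — reduce
  I18: { [P → C C C .] }  — reduce
  I19: { [F → - F . y] }  — shift
  I20: { [F → - F y .] }  — reduce

No state contains both a complete item and a shift item.

Answer: No shift-reduce conflicts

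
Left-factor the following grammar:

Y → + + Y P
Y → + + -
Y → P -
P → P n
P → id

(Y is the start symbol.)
Y → + + Y'
Y' → Y P
Y' → -
Y → P -
P → P n
P → id

Left-factoring transforms A → αβ₁ | αβ₂ into A → αA' and A' → β₁ | β₂
(α is the longest common prefix among the alternatives). Repeat until
no nonterminal has two alternatives with a common prefix.

Round 1: Y has alternatives sharing prefix '+ +'. Introduce Y': Y → + + Y'
  Add: Y' → Y P
  Add: Y' → -

No remaining common prefixes — done.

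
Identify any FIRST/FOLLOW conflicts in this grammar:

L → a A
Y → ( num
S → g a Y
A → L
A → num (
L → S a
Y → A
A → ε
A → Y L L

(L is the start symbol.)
Yes. A → L with FOLLOW(A) on { 'a', 'g' }; A → Y L L with FOLLOW(A) on { 'a', 'g' }

Nullable non-terminals: A, Y.
FIRST sets used below: FIRST(L) = { 'a', 'g' }, FIRST(Y) = { '(', 'a', 'g', 'num', ε }, FIRST(A) = { '(', 'a', 'g', 'num', ε }

A: nullable alternative(s) A → ε; FOLLOW(A) = { $, 'a', 'g' }
  A → L: FIRST \ {ε} = { 'a', 'g' } — overlaps FOLLOW(A) on { 'a', 'g' }: CONFLICT
  A → num (: FIRST \ {ε} = { 'num' } — disjoint from FOLLOW(A)
  A → ε: FIRST \ {ε} = { } — this is the only nullable alternative, skip
  A → Y L L: FIRST \ {ε} = { '(', 'a', 'g', 'num' } — overlaps FOLLOW(A) on { 'a', 'g' }: CONFLICT

Y: nullable alternative(s) Y → A; FOLLOW(Y) = { 'a', 'g' }
  Y → ( num: FIRST \ {ε} = { '(' } — disjoint from FOLLOW(Y)
  Y → A: FIRST \ {ε} = { '(', 'a', 'g', 'num' } — this is the only nullable alternative, skip

L, S have no nullable alternative, so no FIRST/FOLLOW check is needed there.

So the grammar has 2 FIRST/FOLLOW conflicts (marked CONFLICT above).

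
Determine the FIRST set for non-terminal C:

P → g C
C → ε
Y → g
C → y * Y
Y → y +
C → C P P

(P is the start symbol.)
To compute FIRST(C), examine every production with C on the left-hand side, reading each right-hand side left to right until a non-nullable symbol is reached.

FIRST sets of the other non-terminals involved (by the same procedure, iterated to a fixed point):
  FIRST(P) = { 'g' }

From C → ε:
  - ε-production, so ε ∈ FIRST(C)
From C → y * Y:
  - y is a terminal: add 'y' and stop
From C → C P P:
  - C is the symbol being defined: contributes nothing new
    C is nullable, so continue to the next symbol
  - P is a non-terminal: add FIRST(P) \ {ε} = { 'g' }
    P is not nullable, so stop

Collecting: FIRST(C) = { 'g', 'y', ε }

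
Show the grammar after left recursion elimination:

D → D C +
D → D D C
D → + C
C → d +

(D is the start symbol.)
D → + C D'
D' → C + D'
D' → D C D'
D' → ε
C → d +

D is directly left-recursive. The standard transformation for
  A → A α₁ | ... | A α_m | β₁ | ... | β_n
is
  A  → β₁ A' | ... | β_n A'
  A' → α₁ A' | ... | α_m A' | ε

D → + C becomes D → + C D'
D → D C + becomes D' → C + D'
D → D D C becomes D' → D C D'
Add D' → ε

Productions for other non-terminals are unchanged:
  C → d +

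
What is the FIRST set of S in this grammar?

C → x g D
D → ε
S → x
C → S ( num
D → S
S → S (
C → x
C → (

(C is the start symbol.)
{ 'x' }

From S → x:
  - x is a terminal: add 'x' and stop
From S → S (:
  - S is the symbol being defined: contributes nothing new
    S is not nullable, so stop

Collecting: FIRST(S) = { 'x' }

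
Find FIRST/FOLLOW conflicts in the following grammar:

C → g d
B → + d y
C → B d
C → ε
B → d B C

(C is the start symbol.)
A FIRST/FOLLOW conflict occurs when a non-terminal N has a nullable alternative N → β (β ⇒* ε) and another alternative N → α with FIRST(α) ∩ FOLLOW(N) ≠ ∅: on such a lookahead the parser cannot decide between expanding α and letting N vanish via β.

Nullable non-terminals: C.
FIRST sets used below: FIRST(B) = { '+', 'd' }

C: nullable alternative(s) C → ε; FOLLOW(C) = { $, '+', 'd', 'g' }
  C → g d: FIRST \ {ε} = { 'g' } — overlaps FOLLOW(C) on { 'g' }: CONFLICT
  C → B d: FIRST \ {ε} = { '+', 'd' } — overlaps FOLLOW(C) on { '+', 'd' }: CONFLICT
  C → ε: FIRST \ {ε} = { } — this is the only nullable alternative, skip

B has no nullable alternative, so no FIRST/FOLLOW check is needed there.

So the grammar has 2 FIRST/FOLLOW conflicts (marked CONFLICT above).

Answer: Yes. C → g d with FOLLOW(C) on { 'g' }; C → B d with FOLLOW(C) on { '+', 'd' }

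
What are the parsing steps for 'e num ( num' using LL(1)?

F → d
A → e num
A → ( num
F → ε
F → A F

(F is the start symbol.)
LL(1) parsing maintains a stack (initially the start symbol over $) and the input. At each step: if the stack top is a terminal, match it against the current input token; if it is a non-terminal N, replace it with the RHS of M[N, lookahead] (the unique production whose predict set contains the lookahead).

Stack is shown with the top on the left.

Stack      Input          Action
--------------------------------
F $        e num ( num $  output F → A F
A F $      e num ( num $  output A → e num
e num F $  e num ( num $  match 'e'
num F $    num ( num $    match 'num'
F $        ( num $        output F → A F
A F $      ( num $        output A → ( num
( num F $  ( num $        match '('
num F $    num $          match 'num'
F $        $              output F → ε
$          $              accept

The string is accepted.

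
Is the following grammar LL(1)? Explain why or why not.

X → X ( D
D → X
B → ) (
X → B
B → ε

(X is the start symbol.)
No. Predict set conflict for X: { '(', ')' }

Relevant sets:
  FIRST(X) = { '(', ')', ε }
  FIRST(B) = { ')', ε }
  FOLLOW(X) = { $, '(' }
  FOLLOW(B) = { $, '(' }

For X:
  PREDICT(X → X '(' D) = { '(', ')' }
  PREDICT(X → B) = { $, '(', ')' }
For B:
  PREDICT(B → ')' '(') = { ')' }
  PREDICT(B → ε) = { $, '(' }
D has a single production, so nothing to check there.

Conflict found: Predict set conflict for X: { '(', ')' }
The grammar is NOT LL(1).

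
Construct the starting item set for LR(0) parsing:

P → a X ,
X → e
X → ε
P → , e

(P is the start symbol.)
{ [P → . , e], [P → . a X ,], [P' → . P] }

First, augment the grammar with P' → P
I₀ = CLOSURE({ [P' → . P] }):
  [P' → . P] has the dot before P: add [P → . a X ,], [P → . , e]
No further items can be added.

I₀ = { [P → . , e], [P → . a X ,], [P' → . P] }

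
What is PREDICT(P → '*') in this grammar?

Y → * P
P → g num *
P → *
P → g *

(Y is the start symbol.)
PREDICT(P → '*') = (FIRST(RHS) \ {ε}) ∪ (FOLLOW(P) if ε ∈ FIRST(RHS), i.e. RHS ⇒* ε)
FIRST('*') = { '*' }
ε ∉ FIRST('*'), so FOLLOW(P) is not added.
PREDICT(P → '*') = { '*' }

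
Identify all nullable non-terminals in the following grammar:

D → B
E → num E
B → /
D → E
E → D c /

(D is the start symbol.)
There are no ε-productions, so no non-terminal can derive ε.
No non-terminals are nullable.

Answer: None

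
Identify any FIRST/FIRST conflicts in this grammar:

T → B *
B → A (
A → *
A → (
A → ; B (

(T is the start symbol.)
Productions for A:
  A → *: FIRST = { '*' }
  A → (: FIRST = { '(' }
  A → ; B (: FIRST = { ';' }
T, B have only one production, so no FIRST/FIRST conflict is possible there.

All alternatives of each non-terminal have pairwise disjoint FIRST sets.

Answer: No FIRST/FIRST conflicts.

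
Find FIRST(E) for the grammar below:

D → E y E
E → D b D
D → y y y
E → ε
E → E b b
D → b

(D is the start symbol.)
{ 'b', 'y', ε }

To compute FIRST(E), examine every production with E on the left-hand side, reading each right-hand side left to right until a non-nullable symbol is reached.

FIRST sets of the other non-terminals involved (by the same procedure, iterated to a fixed point):
  FIRST(D) = { 'b', 'y' }

From E → D b D:
  - D is a non-terminal: add FIRST(D) \ {ε} = { 'b', 'y' }
    D is not nullable, so stop
From E → ε:
  - ε-production, so ε ∈ FIRST(E)
From E → E b b:
  - E is the symbol being defined: contributes nothing new
    E is nullable, so continue to the next symbol
  - b is a terminal: add 'b' and stop

Collecting: FIRST(E) = { 'b', 'y', ε }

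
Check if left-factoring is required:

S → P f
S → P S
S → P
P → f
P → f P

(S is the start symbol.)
Yes, S has productions with common prefix 'P'; P has productions with common prefix 'f'

Left-factoring is needed when two productions for the same non-terminal
share a common prefix on the right-hand side.

Productions for S:
  S → P f
  S → P S
  S → P
Productions for P:
  P → f
  P → f P

Found common prefix 'P' in productions for S
Found common prefix 'f' in productions for P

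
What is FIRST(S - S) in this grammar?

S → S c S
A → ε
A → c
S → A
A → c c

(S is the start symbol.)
{ '-', 'c' }

FIRST sets of the non-terminals involved (from the grammar, by fixed-point iteration):
  FIRST(S) = { 'c', ε }

To compute FIRST(S - S), process the symbols left to right:
Symbol S is a non-terminal. Add FIRST(S) \ {ε} = { 'c' }
S is nullable (ε ∈ FIRST(S)), continue to the next symbol.
Symbol - is a terminal. Add '-' and stop.
FIRST(S - S) = { '-', 'c' }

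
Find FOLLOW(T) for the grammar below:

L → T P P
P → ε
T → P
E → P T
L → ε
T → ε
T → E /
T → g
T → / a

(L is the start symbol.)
In L → T P P: T is followed by P P, add FIRST(P P) \ {ε} = { }
  P P is nullable, so also add FOLLOW(L)
In E → P T: T is at the end, add FOLLOW(E)

The FOLLOW sets referred to above (computed the same way, to a fixed point):
  FOLLOW(L) = { $ }
  FOLLOW(E) = { '/' }

Taking the union: FOLLOW(T) = { $, '/' }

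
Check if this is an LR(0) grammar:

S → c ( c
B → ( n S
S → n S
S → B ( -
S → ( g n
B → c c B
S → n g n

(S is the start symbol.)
Augment with S' → S and build the canonical LR(0) collection (I0 = CLOSURE({[S' → . S]}), then GOTO on every symbol after a dot until no new states appear). It has 21 states:
  I0: { [B → . ( n S], [B → . c c B], [S → . ( g n], [S → . B ( -], [S → . c ( c], [S → . n S], [S → . n g n], [S' → . S] }  — shift
  I1: { [B → ( . n S], [S → ( . g n] }  — shift
  I2: { [S → B . ( -] }  — shift
  I3: { [S' → S .] }  — accept
  I4: { [B → c . c B], [S → c . ( c] }  — shift
  I5: { [B → . ( n S], [B → . c c B], [S → . ( g n], [S → . B ( -], [S → . c ( c], [S → . n S], [S → . n g n], [S → n . S], [S → n . g n] }  — shift
  I6: { [S → n S .] }  — reduce
  I7: { [S → n g . n] }  — shift
  I8: { [S → n g n .] }  — reduce
  I9: { [S → c ( . c] }  — shift
  I10: { [B → . ( n S], [B → . c c B], [B → c c . B] }  — shift
  I11: { [B → ( . n S] }  — shift
  I12: { [B → c c B .] }  — reduce
  I13: { [B → c . c B] }  — shift
  I14: { [B → ( n . S], [B → . ( n S], [B → . c c B], [S → . ( g n], [S → . B ( -], [S → . c ( c], [S → . n S], [S → . n g n] }  — shift
  I15: { [B → ( n S .] }  — reduce
  I16: { [S → c ( c .] }  — reduce
  I17: { [S → B ( . -] }  — shift
  I18: { [S → B ( - .] }  — reduce
  I19: { [S → ( g . n] }  — shift
  I20: { [S → ( g n .] }  — reduce

Every state is either a pure shift/goto state or contains exactly one complete item and nothing to shift — no conflicts. The grammar is LR(0).

Answer: Yes, the grammar is LR(0)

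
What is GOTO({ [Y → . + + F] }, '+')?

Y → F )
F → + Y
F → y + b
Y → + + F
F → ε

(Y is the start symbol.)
GOTO(I, '+') = CLOSURE({ [A → αX.β] : [A → α.Xβ] ∈ I, X = '+' })

Items with dot before '+', with the dot advanced:
  [Y → . + + F] → [Y → + . + F]
Closure adds nothing (no advanced item has the dot before a non-terminal).

GOTO = { [Y → + . + F] }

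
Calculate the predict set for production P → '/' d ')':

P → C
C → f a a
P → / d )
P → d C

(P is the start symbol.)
PREDICT(P → '/' d ')') = (FIRST(RHS) \ {ε}) ∪ (FOLLOW(P) if ε ∈ FIRST(RHS), i.e. RHS ⇒* ε)
FIRST('/' d ')') = { '/' }
ε ∉ FIRST('/' d ')'), so FOLLOW(P) is not added.
PREDICT(P → '/' d ')') = { '/' }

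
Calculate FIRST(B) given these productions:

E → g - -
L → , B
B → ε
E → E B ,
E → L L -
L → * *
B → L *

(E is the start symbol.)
{ '*', ',', ε }

To compute FIRST(B), examine every production with B on the left-hand side, reading each right-hand side left to right until a non-nullable symbol is reached.

FIRST sets of the other non-terminals involved (by the same procedure, iterated to a fixed point):
  FIRST(L) = { '*', ',' }

From B → ε:
  - ε-production, so ε ∈ FIRST(B)
From B → L *:
  - L is a non-terminal: add FIRST(L) \ {ε} = { '*', ',' }
    L is not nullable, so stop

Collecting: FIRST(B) = { '*', ',', ε }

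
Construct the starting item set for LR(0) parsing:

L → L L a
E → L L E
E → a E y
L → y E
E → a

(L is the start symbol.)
First, augment the grammar with L' → L
I₀ = CLOSURE({ [L' → . L] }):
  [L' → . L] has the dot before L: add [L → . L L a], [L → . y E]
No further items can be added.

I₀ = { [L → . L L a], [L → . y E], [L' → . L] }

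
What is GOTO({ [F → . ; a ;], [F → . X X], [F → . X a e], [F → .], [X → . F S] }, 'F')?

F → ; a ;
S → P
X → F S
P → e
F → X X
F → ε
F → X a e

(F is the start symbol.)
GOTO(I, 'F') = CLOSURE({ [A → αX.β] : [A → α.Xβ] ∈ I, X = 'F' })

Items with dot before 'F', with the dot advanced:
  [X → . F S] → [X → F . S]
Closure of the advanced items:
  [X → F . S] has the dot before S: add [S → . P]
  [S → . P] has the dot before P: add [P → . e]

GOTO = { [P → . e], [S → . P], [X → F . S] }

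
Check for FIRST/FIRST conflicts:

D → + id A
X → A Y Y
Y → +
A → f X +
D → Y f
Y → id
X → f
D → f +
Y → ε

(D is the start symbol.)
Yes. D → '+' id A / D → Y f on { '+' }; D → Y f / D → f '+' on { 'f' }; X → A Y Y / X → f on { 'f' }

A FIRST/FIRST conflict occurs when two productions N → α and N → β for the same non-terminal have FIRST(α) ∩ FIRST(β) ≠ ∅ (with ε ∈ FIRST of a nullable right-hand side, so two nullable alternatives also conflict).

FIRST sets of the non-terminals at (or reachable through a nullable prefix from) the front of some alternative:
  FIRST(Y) = { '+', 'id', ε }
  FIRST(A) = { 'f' }

Productions for D:
  D → + id A: FIRST = { '+' }
  D → Y f: FIRST = { '+', 'f', 'id' }
  D → f +: FIRST = { 'f' }
Productions for X:
  X → A Y Y: FIRST = { 'f' }
  X → f: FIRST = { 'f' }
Productions for Y:
  Y → +: FIRST = { '+' }
  Y → id: FIRST = { 'id' }
  Y → ε: FIRST = { ε }
A has only one production, so no FIRST/FIRST conflict is possible there.

Conflict for D: D → + id A and D → Y f
  Overlap: { '+' }
Conflict for D: D → Y f and D → f +
  Overlap: { 'f' }
Conflict for X: X → A Y Y and X → f
  Overlap: { 'f' }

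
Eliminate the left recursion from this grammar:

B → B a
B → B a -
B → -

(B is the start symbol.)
B is directly left-recursive. The standard transformation for
  A → A α₁ | ... | A α_m | β₁ | ... | β_n
is
  A  → β₁ A' | ... | β_n A'
  A' → α₁ A' | ... | α_m A' | ε

B → - becomes B → - B'
B → B a becomes B' → a B'
B → B a - becomes B' → a - B'
Add B' → ε

Resulting grammar:
B → - B'
B' → a B'
B' → a - B'
B' → ε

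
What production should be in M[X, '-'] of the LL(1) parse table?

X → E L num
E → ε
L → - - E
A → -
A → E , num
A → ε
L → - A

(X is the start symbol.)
To find M[X, '-'], we find productions for X where '-' is in the predict set (PREDICT(N → α) = (FIRST(α) \ {ε}) ∪ (FOLLOW(N) if α ⇒* ε)).

Relevant sets:
  FIRST(E) = { ε }
  FIRST(L) = { '-' }

X → E L num: PREDICT = { '-' }
  '-' is in predict set, so this production goes in M[X, '-']

M[X, '-'] = X → E L num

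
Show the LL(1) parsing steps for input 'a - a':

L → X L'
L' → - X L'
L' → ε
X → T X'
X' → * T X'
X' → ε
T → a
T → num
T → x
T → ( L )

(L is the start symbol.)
Stack is shown with the top on the left.

Stack      Input    Action
--------------------------
L $        a - a $  output L → X L'
X L' $     a - a $  output X → T X'
T X' L' $  a - a $  output T → a
a X' L' $  a - a $  match 'a'
X' L' $    - a $    output X' → ε
L' $       - a $    output L' → - X L'
- X L' $   - a $    match '-'
X L' $     a $      output X → T X'
T X' L' $  a $      output T → a
a X' L' $  a $      match 'a'
X' L' $    $        output X' → ε
L' $       $        output L' → ε
$          $        accept

The string is accepted.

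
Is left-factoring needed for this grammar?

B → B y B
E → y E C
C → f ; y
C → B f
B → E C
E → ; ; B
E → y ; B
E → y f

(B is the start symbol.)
Left-factoring is needed when two productions for the same non-terminal
share a common prefix on the right-hand side.

Productions for B:
  B → B y B
  B → E C
Productions for E:
  E → y E C
  E → ; ; B
  E → y ; B
  E → y f
Productions for C:
  C → f ; y
  C → B f

Found common prefix 'y' in productions for E

Answer: Yes, E has productions with common prefix 'y'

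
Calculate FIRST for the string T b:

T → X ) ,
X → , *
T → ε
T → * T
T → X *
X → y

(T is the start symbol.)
FIRST sets of the non-terminals involved (from the grammar, by fixed-point iteration):
  FIRST(T) = { '*', ',', 'y', ε }

To compute FIRST(T b), process the symbols left to right:
Symbol T is a non-terminal. Add FIRST(T) \ {ε} = { '*', ',', 'y' }
T is nullable (ε ∈ FIRST(T)), continue to the next symbol.
Symbol b is a terminal. Add 'b' and stop.
FIRST(T b) = { '*', ',', 'b', 'y' }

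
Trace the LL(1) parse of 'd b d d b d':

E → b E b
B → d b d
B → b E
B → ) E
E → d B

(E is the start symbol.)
LL(1) parsing maintains a stack (initially the start symbol over $) and the input. At each step: if the stack top is a terminal, match it against the current input token; if it is a non-terminal N, replace it with the RHS of M[N, lookahead] (the unique production whose predict set contains the lookahead).

Stack is shown with the top on the left.

Stack    Input          Action
------------------------------
E $      d b d d b d $  output E → d B
d B $    d b d d b d $  match 'd'
B $      b d d b d $    output B → b E
b E $    b d d b d $    match 'b'
E $      d d b d $      output E → d B
d B $    d d b d $      match 'd'
B $      d b d $        output B → d b d
d b d $  d b d $        match 'd'
b d $    b d $          match 'b'
d $      d $            match 'd'
$        $              accept

The string is accepted.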